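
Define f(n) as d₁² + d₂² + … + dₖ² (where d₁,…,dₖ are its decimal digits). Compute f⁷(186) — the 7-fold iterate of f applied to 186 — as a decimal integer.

186 → 1² + 8² + 6² = 101
101 → 1² + 0² + 1² = 2
2 → 2² = 4
4 → 4² = 16
16 → 1² + 6² = 37
37 → 3² + 7² = 58
58 → 5² + 8² = 89

89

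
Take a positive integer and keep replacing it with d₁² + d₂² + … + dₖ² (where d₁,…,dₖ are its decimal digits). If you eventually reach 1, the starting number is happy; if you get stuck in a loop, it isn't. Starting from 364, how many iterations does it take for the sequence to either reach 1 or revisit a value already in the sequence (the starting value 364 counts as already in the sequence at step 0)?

10

364 → 3² + 6² + 4² = 9 + 36 + 16 = 61
61 → 6² + 1² = 36 + 1 = 37
37 → 3² + 7² = 9 + 49 = 58
58 → 5² + 8² = 25 + 64 = 89
89 → 8² + 9² = 64 + 81 = 145
145 → 1² + 4² + 5² = 1 + 16 + 25 = 42
42 → 4² + 2² = 16 + 4 = 20
20 → 2² + 0² = 4 + 0 = 4
4 → 4² = 16
16 → 1² + 6² = 1 + 36 = 37  — 37 repeats.
That took 10 steps.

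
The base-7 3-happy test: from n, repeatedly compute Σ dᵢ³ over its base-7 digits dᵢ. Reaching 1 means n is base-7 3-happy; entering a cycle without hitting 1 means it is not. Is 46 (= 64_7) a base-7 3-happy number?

not base-7 3-happy

46 = (6,4)_7 → 6³ + 4³ = 280
280 = (5,5,0)_7 → 5³ + 5³ + 0³ = 250
250 = (5,0,5)_7 → 5³ + 0³ + 5³ = 250  — 250 already seen; the sequence cycles without reaching 1.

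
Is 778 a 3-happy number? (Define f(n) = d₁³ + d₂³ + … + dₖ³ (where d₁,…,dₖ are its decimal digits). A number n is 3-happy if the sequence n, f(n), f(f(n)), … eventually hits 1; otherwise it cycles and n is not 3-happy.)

778 → 1198
1198 → 1243
1243 → 100
100 → 1  — reached 1.

3-happy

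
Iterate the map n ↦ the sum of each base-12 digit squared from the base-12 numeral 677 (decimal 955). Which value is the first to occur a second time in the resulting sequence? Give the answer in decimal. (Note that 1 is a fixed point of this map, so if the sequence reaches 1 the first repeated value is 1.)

125

955 = (6,7,7)_12 → 134
134 = (11,2)_12 → 125
125 = (10,5)_12 → 125  — 125 already appeared earlier.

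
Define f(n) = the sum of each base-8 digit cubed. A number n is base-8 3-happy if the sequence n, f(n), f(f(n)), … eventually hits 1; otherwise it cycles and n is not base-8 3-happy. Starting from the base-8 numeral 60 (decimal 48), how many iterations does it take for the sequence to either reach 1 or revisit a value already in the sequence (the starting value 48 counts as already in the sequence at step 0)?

48 = (6,0)_8 → 6³ + 0³ = 216
216 = (3,3,0)_8 → 3³ + 3³ + 0³ = 54
54 = (6,6)_8 → 6³ + 6³ = 432
432 = (6,6,0)_8 → 6³ + 6³ + 0³ = 432  — 432 repeats.
That took 4 steps.

4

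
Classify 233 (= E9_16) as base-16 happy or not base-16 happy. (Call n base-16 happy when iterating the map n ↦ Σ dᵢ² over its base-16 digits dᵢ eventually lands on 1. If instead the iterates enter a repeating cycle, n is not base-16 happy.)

233 = (14,9)_16 → 14² + 9² = 277
277 = (1,1,5)_16 → 1² + 1² + 5² = 27
27 = (1,11)_16 → 1² + 11² = 122
122 = (7,10)_16 → 7² + 10² = 149
149 = (9,5)_16 → 9² + 5² = 106
106 = (6,10)_16 → 6² + 10² = 136
136 = (8,8)_16 → 8² + 8² = 128
128 = (8,0)_16 → 8² + 0² = 64
64 = (4,0)_16 → 4² + 0² = 16
16 = (1,0)_16 → 1² + 0² = 1  — reached 1.

base-16 happy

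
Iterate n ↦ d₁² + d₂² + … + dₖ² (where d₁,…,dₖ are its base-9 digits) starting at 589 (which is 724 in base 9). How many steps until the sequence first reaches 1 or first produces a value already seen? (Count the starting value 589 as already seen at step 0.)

589 = (7,2,4)_9 → 7² + 2² + 4² = 49 + 4 + 16 = 69
69 = (7,6)_9 → 7² + 6² = 49 + 36 = 85
85 = (1,0,4)_9 → 1² + 0² + 4² = 1 + 0 + 16 = 17
17 = (1,8)_9 → 1² + 8² = 1 + 64 = 65
65 = (7,2)_9 → 7² + 2² = 49 + 4 = 53
53 = (5,8)_9 → 5² + 8² = 25 + 64 = 89
89 = (1,0,8)_9 → 1² + 0² + 8² = 1 + 0 + 64 = 65  — 65 repeats.
That took 7 steps.

7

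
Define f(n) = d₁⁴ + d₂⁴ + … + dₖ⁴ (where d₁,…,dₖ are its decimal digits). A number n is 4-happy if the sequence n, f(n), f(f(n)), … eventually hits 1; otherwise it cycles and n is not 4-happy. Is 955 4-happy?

955 → 9⁴ + 5⁴ + 5⁴ = 7811
7811 → 7⁴ + 8⁴ + 1⁴ + 1⁴ = 6499
6499 → 6⁴ + 4⁴ + 9⁴ + 9⁴ = 14674
14674 → 1⁴ + 4⁴ + 6⁴ + 7⁴ + 4⁴ = 4210
4210 → 4⁴ + 2⁴ + 1⁴ + 0⁴ = 273
273 → 2⁴ + 7⁴ + 3⁴ = 2498
2498 → 2⁴ + 4⁴ + 9⁴ + 8⁴ = 10929
10929 → 1⁴ + 0⁴ + 9⁴ + 2⁴ + 9⁴ = 13139
13139 → 1⁴ + 3⁴ + 1⁴ + 3⁴ + 9⁴ = 6725
6725 → 6⁴ + 7⁴ + 2⁴ + 5⁴ = 4338
4338 → 4⁴ + 3⁴ + 3⁴ + 8⁴ = 4514
4514 → 4⁴ + 5⁴ + 1⁴ + 4⁴ = 1138
1138 → 1⁴ + 1⁴ + 3⁴ + 8⁴ = 4179
4179 → 4⁴ + 1⁴ + 7⁴ + 9⁴ = 9219
9219 → 9⁴ + 2⁴ + 1⁴ + 9⁴ = 13139  — 13139 already seen; the sequence cycles without reaching 1.

not 4-happy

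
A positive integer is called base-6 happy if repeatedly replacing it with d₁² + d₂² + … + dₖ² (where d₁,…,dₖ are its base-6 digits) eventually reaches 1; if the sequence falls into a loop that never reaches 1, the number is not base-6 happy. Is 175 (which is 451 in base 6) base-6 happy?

175 = (4,5,1)_6 → 4² + 5² + 1² = 42
42 = (1,1,0)_6 → 1² + 1² + 0² = 2
2 = (2)_6 → 2² = 4
4 = (4)_6 → 4² = 16
16 = (2,4)_6 → 2² + 4² = 20
20 = (3,2)_6 → 3² + 2² = 13
13 = (2,1)_6 → 2² + 1² = 5
5 = (5)_6 → 5² = 25
25 = (4,1)_6 → 4² + 1² = 17
17 = (2,5)_6 → 2² + 5² = 29
29 = (4,5)_6 → 4² + 5² = 41
41 = (1,0,5)_6 → 1² + 0² + 5² = 26
26 = (4,2)_6 → 4² + 2² = 20  — 20 already seen; the sequence cycles without reaching 1.

not base-6 happy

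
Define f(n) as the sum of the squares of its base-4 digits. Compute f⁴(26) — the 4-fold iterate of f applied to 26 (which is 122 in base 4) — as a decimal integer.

4

26 = (1,2,2)_4 → 1² + 2² + 2² = 9
9 = (2,1)_4 → 2² + 1² = 5
5 = (1,1)_4 → 1² + 1² = 2
2 = (2)_4 → 2² = 4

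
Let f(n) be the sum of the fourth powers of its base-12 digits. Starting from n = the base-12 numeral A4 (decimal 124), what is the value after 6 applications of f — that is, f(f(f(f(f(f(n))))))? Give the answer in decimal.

124 = (10,4)_12 → 10⁴ + 4⁴ = 10256
10256 = (5,11,2,8)_12 → 5⁴ + 11⁴ + 2⁴ + 8⁴ = 19378
19378 = (11,2,6,10)_12 → 11⁴ + 2⁴ + 6⁴ + 10⁴ = 25953
25953 = (1,3,0,2,9)_12 → 1⁴ + 3⁴ + 0⁴ + 2⁴ + 9⁴ = 6659
6659 = (3,10,2,11)_12 → 3⁴ + 10⁴ + 2⁴ + 11⁴ = 24738
24738 = (1,2,3,9,6)_12 → 1⁴ + 2⁴ + 3⁴ + 9⁴ + 6⁴ = 7955

7955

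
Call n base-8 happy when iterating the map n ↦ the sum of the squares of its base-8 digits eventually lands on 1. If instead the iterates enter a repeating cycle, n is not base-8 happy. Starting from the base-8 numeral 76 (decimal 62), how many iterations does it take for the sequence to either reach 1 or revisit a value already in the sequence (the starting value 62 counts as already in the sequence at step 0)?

9

62 = (7,6)_8 → 7² + 6² = 49 + 36 = 85
85 = (1,2,5)_8 → 1² + 2² + 5² = 1 + 4 + 25 = 30
30 = (3,6)_8 → 3² + 6² = 9 + 36 = 45
45 = (5,5)_8 → 5² + 5² = 25 + 25 = 50
50 = (6,2)_8 → 6² + 2² = 36 + 4 = 40
40 = (5,0)_8 → 5² + 0² = 25 + 0 = 25
25 = (3,1)_8 → 3² + 1² = 9 + 1 = 10
10 = (1,2)_8 → 1² + 2² = 1 + 4 = 5
5 = (5)_8 → 5² = 25  — 25 repeats.
That took 9 steps.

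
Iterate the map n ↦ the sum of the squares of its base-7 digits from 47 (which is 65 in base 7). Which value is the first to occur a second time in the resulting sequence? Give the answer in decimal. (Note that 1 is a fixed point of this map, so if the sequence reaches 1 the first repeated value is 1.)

47 = (6,5)_7 → 6² + 5² = 61
61 = (1,1,5)_7 → 1² + 1² + 5² = 27
27 = (3,6)_7 → 3² + 6² = 45
45 = (6,3)_7 → 6² + 3² = 45  — 45 already appeared earlier.

45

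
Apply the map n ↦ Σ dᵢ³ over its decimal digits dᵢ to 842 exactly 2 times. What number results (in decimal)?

842 → 8³ + 4³ + 2³ = 584
584 → 5³ + 8³ + 4³ = 701

701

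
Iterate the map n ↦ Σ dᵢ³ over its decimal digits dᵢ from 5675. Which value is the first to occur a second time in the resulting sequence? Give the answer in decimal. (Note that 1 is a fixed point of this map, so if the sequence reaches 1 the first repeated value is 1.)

5675 → 809
809 → 1241
1241 → 74
74 → 407
407 → 407  — 407 already appeared earlier.

407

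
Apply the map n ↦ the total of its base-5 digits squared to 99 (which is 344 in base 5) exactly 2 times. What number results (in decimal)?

99 = (3,4,4)_5 → 3² + 4² + 4² = 41
41 = (1,3,1)_5 → 1² + 3² + 1² = 11

11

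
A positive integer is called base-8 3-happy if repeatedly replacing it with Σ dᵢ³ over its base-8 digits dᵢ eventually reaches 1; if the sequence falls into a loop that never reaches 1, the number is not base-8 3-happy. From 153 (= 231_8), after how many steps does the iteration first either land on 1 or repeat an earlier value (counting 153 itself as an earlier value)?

153 = (2,3,1)_8 → 2³ + 3³ + 1³ = 36
36 = (4,4)_8 → 4³ + 4³ = 128
128 = (2,0,0)_8 → 2³ + 0³ + 0³ = 8
8 = (1,0)_8 → 1³ + 0³ = 1  — reached 1.
That took 4 steps.

4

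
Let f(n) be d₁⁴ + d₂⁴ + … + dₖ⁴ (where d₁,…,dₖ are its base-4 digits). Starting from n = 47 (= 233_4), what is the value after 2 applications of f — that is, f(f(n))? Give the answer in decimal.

47 = (2,3,3)_4 → 2⁴ + 3⁴ + 3⁴ = 178
178 = (2,3,0,2)_4 → 2⁴ + 3⁴ + 0⁴ + 2⁴ = 113

113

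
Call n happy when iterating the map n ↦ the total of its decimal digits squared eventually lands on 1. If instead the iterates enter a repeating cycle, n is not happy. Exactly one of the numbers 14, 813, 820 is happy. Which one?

820

14: 14 → 17 → 50 → 25 → 29 → 85 → 89 → 145 → 42 → 20 → 4 → 16 → 37 → 58 → 89  — repeats 89 (not happy)
813: 813 → 74 → 65 → 61 → 37 → 58 → 89 → 145 → 42 → 20 → 4 → 16 → 37  — repeats 37 (not happy)
820: 820 → 68 → 100 → 1  — reaches 1 (happy)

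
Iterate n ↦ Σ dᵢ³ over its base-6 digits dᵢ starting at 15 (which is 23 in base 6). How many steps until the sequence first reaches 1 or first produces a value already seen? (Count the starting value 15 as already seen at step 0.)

15 = (2,3)_6 → 2³ + 3³ = 8 + 27 = 35
35 = (5,5)_6 → 5³ + 5³ = 125 + 125 = 250
250 = (1,0,5,4)_6 → 1³ + 0³ + 5³ + 4³ = 1 + 0 + 125 + 64 = 190
190 = (5,1,4)_6 → 5³ + 1³ + 4³ = 125 + 1 + 64 = 190  — 190 repeats.
That took 4 steps.

4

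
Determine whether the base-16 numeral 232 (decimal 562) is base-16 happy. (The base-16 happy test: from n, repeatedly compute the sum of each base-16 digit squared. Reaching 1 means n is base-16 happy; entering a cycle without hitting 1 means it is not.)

base-16 happy

562 = (2,3,2)_16 → 2² + 3² + 2² = 4 + 9 + 4 = 17
17 = (1,1)_16 → 1² + 1² = 1 + 1 = 2
2 = (2)_16 → 2² = 4
4 = (4)_16 → 4² = 16
16 = (1,0)_16 → 1² + 0² = 1 + 0 = 1  — reached 1.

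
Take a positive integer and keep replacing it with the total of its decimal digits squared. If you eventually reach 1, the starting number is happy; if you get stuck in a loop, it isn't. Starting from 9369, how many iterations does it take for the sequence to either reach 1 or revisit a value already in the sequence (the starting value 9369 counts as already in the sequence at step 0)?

9369 → 9² + 3² + 6² + 9² = 207
207 → 2² + 0² + 7² = 53
53 → 5² + 3² = 34
34 → 3² + 4² = 25
25 → 2² + 5² = 29
29 → 2² + 9² = 85
85 → 8² + 5² = 89
89 → 8² + 9² = 145
145 → 1² + 4² + 5² = 42
42 → 4² + 2² = 20
20 → 2² + 0² = 4
4 → 4² = 16
16 → 1² + 6² = 37
37 → 3² + 7² = 58
58 → 5² + 8² = 89  — 89 repeats.
That took 15 steps.

15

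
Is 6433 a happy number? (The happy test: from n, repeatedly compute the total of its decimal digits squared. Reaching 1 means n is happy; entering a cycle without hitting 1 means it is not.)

6433 → 6² + 4² + 3² + 3² = 36 + 16 + 9 + 9 = 70
70 → 7² + 0² = 49 + 0 = 49
49 → 4² + 9² = 16 + 81 = 97
97 → 9² + 7² = 81 + 49 = 130
130 → 1² + 3² + 0² = 1 + 9 + 0 = 10
10 → 1² + 0² = 1 + 0 = 1  — reached 1.

happy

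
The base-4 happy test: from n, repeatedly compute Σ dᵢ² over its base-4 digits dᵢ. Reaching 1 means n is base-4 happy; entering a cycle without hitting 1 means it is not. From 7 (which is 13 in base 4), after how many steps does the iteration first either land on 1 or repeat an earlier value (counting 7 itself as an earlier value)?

4

7 = (1,3)_4 → 1² + 3² = 10
10 = (2,2)_4 → 2² + 2² = 8
8 = (2,0)_4 → 2² + 0² = 4
4 = (1,0)_4 → 1² + 0² = 1  — reached 1.
That took 4 steps.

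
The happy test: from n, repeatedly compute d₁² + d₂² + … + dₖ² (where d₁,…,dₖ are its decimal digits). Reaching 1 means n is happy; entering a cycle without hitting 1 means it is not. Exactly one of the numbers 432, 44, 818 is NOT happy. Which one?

432

432: 432 → 29 → 85 → 89 → 145 → 42 → 20 → 4 → 16 → 37 → 58 → 89  — repeats 89 (not happy)
44: 44 → 32 → 13 → 10 → 1  — reaches 1 (happy)
818: 818 → 129 → 86 → 100 → 1  — reaches 1 (happy)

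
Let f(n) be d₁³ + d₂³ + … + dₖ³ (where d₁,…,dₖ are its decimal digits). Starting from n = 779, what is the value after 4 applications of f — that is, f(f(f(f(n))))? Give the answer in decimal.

371

779 → 7³ + 7³ + 9³ = 343 + 343 + 729 = 1415
1415 → 1³ + 4³ + 1³ + 5³ = 1 + 64 + 1 + 125 = 191
191 → 1³ + 9³ + 1³ = 1 + 729 + 1 = 731
731 → 7³ + 3³ + 1³ = 343 + 27 + 1 = 371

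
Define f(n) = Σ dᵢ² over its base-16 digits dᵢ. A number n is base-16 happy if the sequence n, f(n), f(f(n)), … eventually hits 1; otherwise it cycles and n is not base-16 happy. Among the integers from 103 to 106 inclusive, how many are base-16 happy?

103: 103 → 85 → 50 → 13 → 169 → 181 → 146 → 85  — not base-16 happy
104: 104 → 100 → 52 → 25 → 82 → 29 → 170 → 200 → 208 → 169 → 181 → 146 → 85 → 50 → 13 → 169  — not base-16 happy
105: 105 → 117 → 74 → 116 → 65 → 17 → 2 → 4 → 16 → 1  — base-16 happy
106: 106 → 136 → 128 → 64 → 16 → 1  — base-16 happy
base-16 happy: 105, 106

2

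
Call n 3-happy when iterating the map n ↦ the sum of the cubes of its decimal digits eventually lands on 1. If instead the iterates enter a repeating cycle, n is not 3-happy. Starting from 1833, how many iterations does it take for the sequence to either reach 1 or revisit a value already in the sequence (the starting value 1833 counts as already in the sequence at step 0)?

1833 → 1³ + 8³ + 3³ + 3³ = 1 + 512 + 27 + 27 = 567
567 → 5³ + 6³ + 7³ = 125 + 216 + 343 = 684
684 → 6³ + 8³ + 4³ = 216 + 512 + 64 = 792
792 → 7³ + 9³ + 2³ = 343 + 729 + 8 = 1080
1080 → 1³ + 0³ + 8³ + 0³ = 1 + 0 + 512 + 0 = 513
513 → 5³ + 1³ + 3³ = 125 + 1 + 27 = 153
153 → 1³ + 5³ + 3³ = 1 + 125 + 27 = 153  — 153 repeats.
That took 7 steps.

7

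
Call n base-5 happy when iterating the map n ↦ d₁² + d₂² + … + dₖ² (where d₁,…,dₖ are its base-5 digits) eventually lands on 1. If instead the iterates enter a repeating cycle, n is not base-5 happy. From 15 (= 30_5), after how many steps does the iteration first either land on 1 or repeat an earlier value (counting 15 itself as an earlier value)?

4

15 = (3,0)_5 → 3² + 0² = 9
9 = (1,4)_5 → 1² + 4² = 17
17 = (3,2)_5 → 3² + 2² = 13
13 = (2,3)_5 → 2² + 3² = 13  — 13 repeats.
That took 4 steps.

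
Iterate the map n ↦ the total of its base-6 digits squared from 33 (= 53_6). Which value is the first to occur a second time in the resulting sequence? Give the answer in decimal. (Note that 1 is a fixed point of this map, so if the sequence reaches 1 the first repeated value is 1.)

41

33 = (5,3)_6 → 5² + 3² = 34
34 = (5,4)_6 → 5² + 4² = 41
41 = (1,0,5)_6 → 1² + 0² + 5² = 26
26 = (4,2)_6 → 4² + 2² = 20
20 = (3,2)_6 → 3² + 2² = 13
13 = (2,1)_6 → 2² + 1² = 5
5 = (5)_6 → 5² = 25
25 = (4,1)_6 → 4² + 1² = 17
17 = (2,5)_6 → 2² + 5² = 29
29 = (4,5)_6 → 4² + 5² = 41  — 41 already appeared earlier.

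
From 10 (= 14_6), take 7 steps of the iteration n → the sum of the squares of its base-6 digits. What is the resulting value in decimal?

10 = (1,4)_6 → 1² + 4² = 1 + 16 = 17
17 = (2,5)_6 → 2² + 5² = 4 + 25 = 29
29 = (4,5)_6 → 4² + 5² = 16 + 25 = 41
41 = (1,0,5)_6 → 1² + 0² + 5² = 1 + 0 + 25 = 26
26 = (4,2)_6 → 4² + 2² = 16 + 4 = 20
20 = (3,2)_6 → 3² + 2² = 9 + 4 = 13
13 = (2,1)_6 → 2² + 1² = 4 + 1 = 5

5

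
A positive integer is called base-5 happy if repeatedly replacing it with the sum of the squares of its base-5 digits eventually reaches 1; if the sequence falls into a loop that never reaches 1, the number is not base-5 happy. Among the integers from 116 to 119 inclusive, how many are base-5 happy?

1

116: 116 → 26 → 2 → 4 → 16 → 10 → 4  — not base-5 happy
117: 117 → 29 → 17 → 13 → 13  — not base-5 happy
118: 118 → 34 → 18 → 18  — not base-5 happy
119: 119 → 41 → 11 → 5 → 1  — base-5 happy
base-5 happy: 119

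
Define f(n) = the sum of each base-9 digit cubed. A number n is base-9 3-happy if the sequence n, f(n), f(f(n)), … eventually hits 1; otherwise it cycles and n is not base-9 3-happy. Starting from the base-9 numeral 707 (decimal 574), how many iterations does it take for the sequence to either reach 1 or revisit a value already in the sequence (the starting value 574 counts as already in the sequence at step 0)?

14

574 = (7,0,7)_9 → 7³ + 0³ + 7³ = 343 + 0 + 343 = 686
686 = (8,4,2)_9 → 8³ + 4³ + 2³ = 512 + 64 + 8 = 584
584 = (7,1,8)_9 → 7³ + 1³ + 8³ = 343 + 1 + 512 = 856
856 = (1,1,5,1)_9 → 1³ + 1³ + 5³ + 1³ = 1 + 1 + 125 + 1 = 128
128 = (1,5,2)_9 → 1³ + 5³ + 2³ = 1 + 125 + 8 = 134
134 = (1,5,8)_9 → 1³ + 5³ + 8³ = 1 + 125 + 512 = 638
638 = (7,7,8)_9 → 7³ + 7³ + 8³ = 343 + 343 + 512 = 1198
1198 = (1,5,7,1)_9 → 1³ + 5³ + 7³ + 1³ = 1 + 125 + 343 + 1 = 470
470 = (5,7,2)_9 → 5³ + 7³ + 2³ = 125 + 343 + 8 = 476
476 = (5,7,8)_9 → 5³ + 7³ + 8³ = 125 + 343 + 512 = 980
980 = (1,3,0,8)_9 → 1³ + 3³ + 0³ + 8³ = 1 + 27 + 0 + 512 = 540
540 = (6,6,0)_9 → 6³ + 6³ + 0³ = 216 + 216 + 0 = 432
432 = (5,3,0)_9 → 5³ + 3³ + 0³ = 125 + 27 + 0 = 152
152 = (1,7,8)_9 → 1³ + 7³ + 8³ = 1 + 343 + 512 = 856  — 856 repeats.
That took 14 steps.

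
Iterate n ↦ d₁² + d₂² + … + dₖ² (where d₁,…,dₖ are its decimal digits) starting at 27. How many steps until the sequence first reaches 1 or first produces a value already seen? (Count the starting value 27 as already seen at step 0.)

27 → 2² + 7² = 53
53 → 5² + 3² = 34
34 → 3² + 4² = 25
25 → 2² + 5² = 29
29 → 2² + 9² = 85
85 → 8² + 5² = 89
89 → 8² + 9² = 145
145 → 1² + 4² + 5² = 42
42 → 4² + 2² = 20
20 → 2² + 0² = 4
4 → 4² = 16
16 → 1² + 6² = 37
37 → 3² + 7² = 58
58 → 5² + 8² = 89  — 89 repeats.
That took 14 steps.

14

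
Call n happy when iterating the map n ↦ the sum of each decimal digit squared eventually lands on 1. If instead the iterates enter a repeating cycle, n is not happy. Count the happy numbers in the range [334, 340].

334: 334 → 34 → 25 → 29 → 85 → 89 → 145 → 42 → 20 → 4 → 16 → 37 → 58 → 89  — not happy
335: 335 → 43 → 25 → 29 → 85 → 89 → 145 → 42 → 20 → 4 → 16 → 37 → 58 → 89  — not happy
336: 336 → 54 → 41 → 17 → 50 → 25 → 29 → 85 → 89 → 145 → 42 → 20 → 4 → 16 → 37 → 58 → 89  — not happy
337: 337 → 67 → 85 → 89 → 145 → 42 → 20 → 4 → 16 → 37 → 58 → 89  — not happy
338: 338 → 82 → 68 → 100 → 1  — happy
339: 339 → 99 → 162 → 41 → 17 → 50 → 25 → 29 → 85 → 89 → 145 → 42 → 20 → 4 → 16 → 37 → 58 → 89  — not happy
340: 340 → 25 → 29 → 85 → 89 → 145 → 42 → 20 → 4 → 16 → 37 → 58 → 89  — not happy
happy: 338

1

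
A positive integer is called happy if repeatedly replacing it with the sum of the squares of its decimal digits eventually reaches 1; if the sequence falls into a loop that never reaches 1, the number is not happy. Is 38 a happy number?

not happy

38 → 3² + 8² = 73
73 → 7² + 3² = 58
58 → 5² + 8² = 89
89 → 8² + 9² = 145
145 → 1² + 4² + 5² = 42
42 → 4² + 2² = 20
20 → 2² + 0² = 4
4 → 4² = 16
16 → 1² + 6² = 37
37 → 3² + 7² = 58  — 58 already seen; the sequence cycles without reaching 1.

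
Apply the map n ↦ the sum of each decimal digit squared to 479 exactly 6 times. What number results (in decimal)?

85

479 → 146
146 → 53
53 → 34
34 → 25
25 → 29
29 → 85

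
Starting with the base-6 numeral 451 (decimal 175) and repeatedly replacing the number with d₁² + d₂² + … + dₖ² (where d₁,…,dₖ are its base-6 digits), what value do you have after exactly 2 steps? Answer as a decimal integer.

2

175 = (4,5,1)_6 → 42
42 = (1,1,0)_6 → 2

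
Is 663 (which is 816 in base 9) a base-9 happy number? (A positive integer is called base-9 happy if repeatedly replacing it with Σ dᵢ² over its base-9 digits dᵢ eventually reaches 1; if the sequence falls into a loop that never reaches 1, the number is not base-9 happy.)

base-9 happy

663 = (8,1,6)_9 → 8² + 1² + 6² = 101
101 = (1,2,2)_9 → 1² + 2² + 2² = 9
9 = (1,0)_9 → 1² + 0² = 1  — reached 1.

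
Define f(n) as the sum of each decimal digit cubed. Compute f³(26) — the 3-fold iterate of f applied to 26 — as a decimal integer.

26 → 2³ + 6³ = 224
224 → 2³ + 2³ + 4³ = 80
80 → 8³ + 0³ = 512

512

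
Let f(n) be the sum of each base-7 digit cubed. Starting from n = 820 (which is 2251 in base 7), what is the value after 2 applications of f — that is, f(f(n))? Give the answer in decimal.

232

820 = (2,2,5,1)_7 → 2³ + 2³ + 5³ + 1³ = 142
142 = (2,6,2)_7 → 2³ + 6³ + 2³ = 232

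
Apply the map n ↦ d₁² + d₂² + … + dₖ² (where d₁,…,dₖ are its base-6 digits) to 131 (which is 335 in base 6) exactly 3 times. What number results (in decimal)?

9

131 = (3,3,5)_6 → 3² + 3² + 5² = 9 + 9 + 25 = 43
43 = (1,1,1)_6 → 1² + 1² + 1² = 1 + 1 + 1 = 3
3 = (3)_6 → 3² = 9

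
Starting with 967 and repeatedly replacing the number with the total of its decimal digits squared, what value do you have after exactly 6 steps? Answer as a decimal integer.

42

967 → 166
166 → 73
73 → 58
58 → 89
89 → 145
145 → 42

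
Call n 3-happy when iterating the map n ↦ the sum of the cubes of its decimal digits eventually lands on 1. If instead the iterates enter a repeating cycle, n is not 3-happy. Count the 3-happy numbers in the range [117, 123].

1

117: 117 → 345 → 216 → 225 → 141 → 66 → 432 → 99 → 1458 → 702 → 351 → 153 → 153  (repeats 153)
118: 118 → 514 → 190 → 730 → 370 → 370  (repeats 370)
119: 119 → 731 → 371 → 371  (repeats 371)
120: 120 → 9 → 729 → 1080 → 513 → 153 → 153  (repeats 153)
121: 121 → 10 → 1  (reaches 1)
122: 122 → 17 → 344 → 155 → 251 → 134 → 92 → 737 → 713 → 371 → 371  (repeats 371)
123: 123 → 36 → 243 → 99 → 1458 → 702 → 351 → 153 → 153  (repeats 153)
3-happy: 121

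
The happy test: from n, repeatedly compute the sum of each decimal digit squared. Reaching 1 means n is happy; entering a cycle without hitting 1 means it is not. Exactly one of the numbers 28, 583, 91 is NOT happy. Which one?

583

28: 28 → 68 → 100 → 1  — reaches 1 (happy)
583: 583 → 98 → 145 → 42 → 20 → 4 → 16 → 37 → 58 → 89 → 145  — repeats 145 (not happy)
91: 91 → 82 → 68 → 100 → 1  — reaches 1 (happy)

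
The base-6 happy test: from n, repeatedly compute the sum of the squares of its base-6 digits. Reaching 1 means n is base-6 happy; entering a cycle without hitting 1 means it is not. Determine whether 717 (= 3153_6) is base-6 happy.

717 = (3,1,5,3)_6 → 3² + 1² + 5² + 3² = 9 + 1 + 25 + 9 = 44
44 = (1,1,2)_6 → 1² + 1² + 2² = 1 + 1 + 4 = 6
6 = (1,0)_6 → 1² + 0² = 1 + 0 = 1  — reached 1.

base-6 happy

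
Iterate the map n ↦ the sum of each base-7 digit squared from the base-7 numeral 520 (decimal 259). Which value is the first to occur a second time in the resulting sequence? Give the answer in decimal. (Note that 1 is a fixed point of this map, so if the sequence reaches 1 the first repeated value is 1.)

29

259 = (5,2,0)_7 → 29
29 = (4,1)_7 → 17
17 = (2,3)_7 → 13
13 = (1,6)_7 → 37
37 = (5,2)_7 → 29  — 29 already appeared earlier.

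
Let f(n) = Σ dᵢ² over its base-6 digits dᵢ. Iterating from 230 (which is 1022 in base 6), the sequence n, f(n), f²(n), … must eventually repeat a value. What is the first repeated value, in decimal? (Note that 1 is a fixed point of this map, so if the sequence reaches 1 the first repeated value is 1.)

230 = (1,0,2,2)_6 → 1² + 0² + 2² + 2² = 9
9 = (1,3)_6 → 1² + 3² = 10
10 = (1,4)_6 → 1² + 4² = 17
17 = (2,5)_6 → 2² + 5² = 29
29 = (4,5)_6 → 4² + 5² = 41
41 = (1,0,5)_6 → 1² + 0² + 5² = 26
26 = (4,2)_6 → 4² + 2² = 20
20 = (3,2)_6 → 3² + 2² = 13
13 = (2,1)_6 → 2² + 1² = 5
5 = (5)_6 → 5² = 25
25 = (4,1)_6 → 4² + 1² = 17  — 17 already appeared earlier.

17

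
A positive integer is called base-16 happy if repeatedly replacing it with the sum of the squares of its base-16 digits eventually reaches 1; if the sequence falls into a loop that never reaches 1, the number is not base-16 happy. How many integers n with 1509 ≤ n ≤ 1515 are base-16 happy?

1509: 1509 → 246 → 261 → 26 → 101 → 61 → 178 → 125 → 218 → 269 → 170 → 200 → 208 → 169 → 181 → 146 → 85 → 50 → 13 → 169  (repeats 169)
1510: 1510 → 257 → 2 → 4 → 16 → 1  (reaches 1)
1511: 1511 → 270 → 197 → 169 → 181 → 146 → 85 → 50 → 13 → 169  (repeats 169)
1512: 1512 → 285 → 171 → 221 → 338 → 30 → 197 → 169 → 181 → 146 → 85 → 50 → 13 → 169  (repeats 169)
1513: 1513 → 302 → 201 → 225 → 197 → 169 → 181 → 146 → 85 → 50 → 13 → 169  (repeats 169)
1514: 1514 → 321 → 18 → 5 → 25 → 82 → 29 → 170 → 200 → 208 → 169 → 181 → 146 → 85 → 50 → 13 → 169  (repeats 169)
1515: 1515 → 342 → 62 → 205 → 313 → 91 → 146 → 85 → 50 → 13 → 169 → 181 → 146  (repeats 146)
base-16 happy: 1510

1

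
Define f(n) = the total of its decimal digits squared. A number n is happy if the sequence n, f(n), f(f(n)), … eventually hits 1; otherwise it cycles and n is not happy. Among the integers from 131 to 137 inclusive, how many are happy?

131: 131 → 11 → 2 → 4 → 16 → 37 → 58 → 89 → 145 → 42 → 20 → 4  — not happy
132: 132 → 14 → 17 → 50 → 25 → 29 → 85 → 89 → 145 → 42 → 20 → 4 → 16 → 37 → 58 → 89  — not happy
133: 133 → 19 → 82 → 68 → 100 → 1  — happy
134: 134 → 26 → 40 → 16 → 37 → 58 → 89 → 145 → 42 → 20 → 4 → 16  — not happy
135: 135 → 35 → 34 → 25 → 29 → 85 → 89 → 145 → 42 → 20 → 4 → 16 → 37 → 58 → 89  — not happy
136: 136 → 46 → 52 → 29 → 85 → 89 → 145 → 42 → 20 → 4 → 16 → 37 → 58 → 89  — not happy
137: 137 → 59 → 106 → 37 → 58 → 89 → 145 → 42 → 20 → 4 → 16 → 37  — not happy
happy: 133

1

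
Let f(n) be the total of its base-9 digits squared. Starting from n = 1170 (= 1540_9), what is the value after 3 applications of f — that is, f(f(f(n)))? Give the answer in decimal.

1170 = (1,5,4,0)_9 → 1² + 5² + 4² + 0² = 1 + 25 + 16 + 0 = 42
42 = (4,6)_9 → 4² + 6² = 16 + 36 = 52
52 = (5,7)_9 → 5² + 7² = 25 + 49 = 74

74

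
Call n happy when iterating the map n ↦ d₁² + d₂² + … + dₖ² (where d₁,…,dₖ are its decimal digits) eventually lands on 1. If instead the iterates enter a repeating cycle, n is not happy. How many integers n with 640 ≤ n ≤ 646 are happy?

1

640: 640 → 52 → 29 → 85 → 89 → 145 → 42 → 20 → 4 → 16 → 37 → 58 → 89  — not happy
641: 641 → 53 → 34 → 25 → 29 → 85 → 89 → 145 → 42 → 20 → 4 → 16 → 37 → 58 → 89  — not happy
642: 642 → 56 → 61 → 37 → 58 → 89 → 145 → 42 → 20 → 4 → 16 → 37  — not happy
643: 643 → 61 → 37 → 58 → 89 → 145 → 42 → 20 → 4 → 16 → 37  — not happy
644: 644 → 68 → 100 → 1  — happy
645: 645 → 77 → 98 → 145 → 42 → 20 → 4 → 16 → 37 → 58 → 89 → 145  — not happy
646: 646 → 88 → 128 → 69 → 117 → 51 → 26 → 40 → 16 → 37 → 58 → 89 → 145 → 42 → 20 → 4 → 16  — not happy
happy: 644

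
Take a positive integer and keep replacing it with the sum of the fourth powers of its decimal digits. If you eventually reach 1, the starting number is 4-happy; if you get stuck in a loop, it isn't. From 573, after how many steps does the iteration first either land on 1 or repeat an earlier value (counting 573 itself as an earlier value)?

573 → 5⁴ + 7⁴ + 3⁴ = 3107
3107 → 3⁴ + 1⁴ + 0⁴ + 7⁴ = 2483
2483 → 2⁴ + 4⁴ + 8⁴ + 3⁴ = 4449
4449 → 4⁴ + 4⁴ + 4⁴ + 9⁴ = 7329
7329 → 7⁴ + 3⁴ + 2⁴ + 9⁴ = 9059
9059 → 9⁴ + 0⁴ + 5⁴ + 9⁴ = 13747
13747 → 1⁴ + 3⁴ + 7⁴ + 4⁴ + 7⁴ = 5140
5140 → 5⁴ + 1⁴ + 4⁴ + 0⁴ = 882
882 → 8⁴ + 8⁴ + 2⁴ = 8208
8208 → 8⁴ + 2⁴ + 0⁴ + 8⁴ = 8208  — 8208 repeats.
That took 10 steps.

10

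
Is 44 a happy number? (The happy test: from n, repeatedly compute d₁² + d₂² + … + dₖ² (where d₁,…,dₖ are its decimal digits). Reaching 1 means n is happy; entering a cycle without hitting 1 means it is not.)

happy

44 → 4² + 4² = 32
32 → 3² + 2² = 13
13 → 1² + 3² = 10
10 → 1² + 0² = 1  — reached 1.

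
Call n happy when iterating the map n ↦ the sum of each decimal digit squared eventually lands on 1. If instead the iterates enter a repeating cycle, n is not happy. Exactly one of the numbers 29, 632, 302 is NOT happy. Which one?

29

29: 29 → 85 → 89 → 145 → 42 → 20 → 4 → 16 → 37 → 58 → 89  — repeats 89 (not happy)
632: 632 → 49 → 97 → 130 → 10 → 1  — reaches 1 (happy)
302: 302 → 13 → 10 → 1  — reaches 1 (happy)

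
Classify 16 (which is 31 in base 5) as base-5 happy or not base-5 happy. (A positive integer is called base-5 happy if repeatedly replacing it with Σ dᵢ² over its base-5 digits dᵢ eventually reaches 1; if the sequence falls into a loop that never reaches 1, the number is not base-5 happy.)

not base-5 happy

16 = (3,1)_5 → 10
10 = (2,0)_5 → 4
4 = (4)_5 → 16  — 16 already seen; the sequence cycles without reaching 1.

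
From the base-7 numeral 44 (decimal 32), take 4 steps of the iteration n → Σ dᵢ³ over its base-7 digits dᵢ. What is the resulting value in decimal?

218

32 = (4,4)_7 → 128
128 = (2,4,2)_7 → 80
80 = (1,4,3)_7 → 92
92 = (1,6,1)_7 → 218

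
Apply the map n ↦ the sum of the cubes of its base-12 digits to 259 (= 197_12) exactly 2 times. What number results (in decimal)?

259 = (1,9,7)_12 → 1³ + 9³ + 7³ = 1 + 729 + 343 = 1073
1073 = (7,5,5)_12 → 7³ + 5³ + 5³ = 343 + 125 + 125 = 593

593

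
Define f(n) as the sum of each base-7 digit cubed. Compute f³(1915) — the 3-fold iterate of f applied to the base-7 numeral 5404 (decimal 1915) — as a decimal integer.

1915 = (5,4,0,4)_7 → 5³ + 4³ + 0³ + 4³ = 125 + 64 + 0 + 64 = 253
253 = (5,1,1)_7 → 5³ + 1³ + 1³ = 125 + 1 + 1 = 127
127 = (2,4,1)_7 → 2³ + 4³ + 1³ = 8 + 64 + 1 = 73

73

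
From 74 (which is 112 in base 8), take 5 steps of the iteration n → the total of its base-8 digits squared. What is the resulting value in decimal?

74 = (1,1,2)_8 → 6
6 = (6)_8 → 36
36 = (4,4)_8 → 32
32 = (4,0)_8 → 16
16 = (2,0)_8 → 4

4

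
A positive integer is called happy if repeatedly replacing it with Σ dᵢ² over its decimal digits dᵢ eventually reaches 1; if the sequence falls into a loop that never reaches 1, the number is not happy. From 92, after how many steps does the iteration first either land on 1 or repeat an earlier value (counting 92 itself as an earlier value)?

10

92 → 9² + 2² = 85
85 → 8² + 5² = 89
89 → 8² + 9² = 145
145 → 1² + 4² + 5² = 42
42 → 4² + 2² = 20
20 → 2² + 0² = 4
4 → 4² = 16
16 → 1² + 6² = 37
37 → 3² + 7² = 58
58 → 5² + 8² = 89  — 89 repeats.
That took 10 steps.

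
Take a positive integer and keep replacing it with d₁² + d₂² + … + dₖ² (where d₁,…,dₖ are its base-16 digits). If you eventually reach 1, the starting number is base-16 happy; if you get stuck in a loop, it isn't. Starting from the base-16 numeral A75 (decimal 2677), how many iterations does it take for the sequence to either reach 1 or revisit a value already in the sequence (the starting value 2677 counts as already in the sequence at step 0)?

2677 = (10,7,5)_16 → 10² + 7² + 5² = 174
174 = (10,14)_16 → 10² + 14² = 296
296 = (1,2,8)_16 → 1² + 2² + 8² = 69
69 = (4,5)_16 → 4² + 5² = 41
41 = (2,9)_16 → 2² + 9² = 85
85 = (5,5)_16 → 5² + 5² = 50
50 = (3,2)_16 → 3² + 2² = 13
13 = (13)_16 → 13² = 169
169 = (10,9)_16 → 10² + 9² = 181
181 = (11,5)_16 → 11² + 5² = 146
146 = (9,2)_16 → 9² + 2² = 85  — 85 repeats.
That took 11 steps.

11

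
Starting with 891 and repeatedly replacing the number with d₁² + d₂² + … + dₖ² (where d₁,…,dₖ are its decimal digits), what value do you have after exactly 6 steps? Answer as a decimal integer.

85

891 → 8² + 9² + 1² = 64 + 81 + 1 = 146
146 → 1² + 4² + 6² = 1 + 16 + 36 = 53
53 → 5² + 3² = 25 + 9 = 34
34 → 3² + 4² = 9 + 16 = 25
25 → 2² + 5² = 4 + 25 = 29
29 → 2² + 9² = 4 + 81 = 85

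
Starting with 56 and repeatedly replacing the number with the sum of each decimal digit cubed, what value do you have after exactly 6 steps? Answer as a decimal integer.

56 → 341
341 → 92
92 → 737
737 → 713
713 → 371
371 → 371

371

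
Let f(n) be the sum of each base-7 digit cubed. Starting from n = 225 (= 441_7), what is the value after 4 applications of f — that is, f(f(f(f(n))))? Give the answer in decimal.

9

225 = (4,4,1)_7 → 129
129 = (2,4,3)_7 → 99
99 = (2,0,1)_7 → 9
9 = (1,2)_7 → 9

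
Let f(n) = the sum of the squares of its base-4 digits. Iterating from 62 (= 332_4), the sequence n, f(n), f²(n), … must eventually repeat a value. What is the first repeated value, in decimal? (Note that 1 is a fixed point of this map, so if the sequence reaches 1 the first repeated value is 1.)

1

62 = (3,3,2)_4 → 3² + 3² + 2² = 22
22 = (1,1,2)_4 → 1² + 1² + 2² = 6
6 = (1,2)_4 → 1² + 2² = 5
5 = (1,1)_4 → 1² + 1² = 2
2 = (2)_4 → 2² = 4
4 = (1,0)_4 → 1² + 0² = 1  — reached the fixed point 1.
1 → 1, so 1 is the first repeated value.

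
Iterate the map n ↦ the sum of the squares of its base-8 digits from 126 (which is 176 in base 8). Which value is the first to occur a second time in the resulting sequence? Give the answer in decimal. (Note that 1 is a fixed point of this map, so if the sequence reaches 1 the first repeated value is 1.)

26

126 = (1,7,6)_8 → 86
86 = (1,2,6)_8 → 41
41 = (5,1)_8 → 26
26 = (3,2)_8 → 13
13 = (1,5)_8 → 26  — 26 already appeared earlier.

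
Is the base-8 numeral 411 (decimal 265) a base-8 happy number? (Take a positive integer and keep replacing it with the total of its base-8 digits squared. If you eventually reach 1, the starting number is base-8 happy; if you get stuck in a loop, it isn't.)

265 = (4,1,1)_8 → 4² + 1² + 1² = 18
18 = (2,2)_8 → 2² + 2² = 8
8 = (1,0)_8 → 1² + 0² = 1  — reached 1.

base-8 happy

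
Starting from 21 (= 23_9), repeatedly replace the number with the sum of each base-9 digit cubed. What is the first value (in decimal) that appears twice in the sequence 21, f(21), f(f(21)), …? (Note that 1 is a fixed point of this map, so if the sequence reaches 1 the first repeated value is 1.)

35

21 = (2,3)_9 → 2³ + 3³ = 8 + 27 = 35
35 = (3,8)_9 → 3³ + 8³ = 27 + 512 = 539
539 = (6,5,8)_9 → 6³ + 5³ + 8³ = 216 + 125 + 512 = 853
853 = (1,1,4,7)_9 → 1³ + 1³ + 4³ + 7³ = 1 + 1 + 64 + 343 = 409
409 = (5,0,4)_9 → 5³ + 0³ + 4³ = 125 + 0 + 64 = 189
189 = (2,3,0)_9 → 2³ + 3³ + 0³ = 8 + 27 + 0 = 35  — 35 already appeared earlier.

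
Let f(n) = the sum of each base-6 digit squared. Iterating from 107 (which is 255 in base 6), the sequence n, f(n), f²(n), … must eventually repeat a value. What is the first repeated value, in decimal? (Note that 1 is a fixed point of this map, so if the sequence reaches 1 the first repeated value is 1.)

17

107 = (2,5,5)_6 → 2² + 5² + 5² = 4 + 25 + 25 = 54
54 = (1,3,0)_6 → 1² + 3² + 0² = 1 + 9 + 0 = 10
10 = (1,4)_6 → 1² + 4² = 1 + 16 = 17
17 = (2,5)_6 → 2² + 5² = 4 + 25 = 29
29 = (4,5)_6 → 4² + 5² = 16 + 25 = 41
41 = (1,0,5)_6 → 1² + 0² + 5² = 1 + 0 + 25 = 26
26 = (4,2)_6 → 4² + 2² = 16 + 4 = 20
20 = (3,2)_6 → 3² + 2² = 9 + 4 = 13
13 = (2,1)_6 → 2² + 1² = 4 + 1 = 5
5 = (5)_6 → 5² = 25
25 = (4,1)_6 → 4² + 1² = 16 + 1 = 17  — 17 already appeared earlier.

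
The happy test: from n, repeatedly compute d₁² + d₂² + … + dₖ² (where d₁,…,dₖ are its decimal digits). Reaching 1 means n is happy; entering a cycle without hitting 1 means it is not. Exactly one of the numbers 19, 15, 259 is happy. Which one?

19

19: 19 → 82 → 68 → 100 → 1  — reaches 1 (happy)
15: 15 → 26 → 40 → 16 → 37 → 58 → 89 → 145 → 42 → 20 → 4 → 16  — repeats 16 (not happy)
259: 259 → 110 → 2 → 4 → 16 → 37 → 58 → 89 → 145 → 42 → 20 → 4  — repeats 4 (not happy)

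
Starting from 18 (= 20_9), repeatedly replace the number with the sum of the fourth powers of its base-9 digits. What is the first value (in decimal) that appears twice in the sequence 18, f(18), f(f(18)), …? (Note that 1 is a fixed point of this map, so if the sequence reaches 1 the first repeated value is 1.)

4098

18 = (2,0)_9 → 2⁴ + 0⁴ = 16
16 = (1,7)_9 → 1⁴ + 7⁴ = 2402
2402 = (3,2,5,8)_9 → 3⁴ + 2⁴ + 5⁴ + 8⁴ = 4818
4818 = (6,5,4,3)_9 → 6⁴ + 5⁴ + 4⁴ + 3⁴ = 2258
2258 = (3,0,7,8)_9 → 3⁴ + 0⁴ + 7⁴ + 8⁴ = 6578
6578 = (1,0,0,1,8)_9 → 1⁴ + 0⁴ + 0⁴ + 1⁴ + 8⁴ = 4098
4098 = (5,5,5,3)_9 → 5⁴ + 5⁴ + 5⁴ + 3⁴ = 1956
1956 = (2,6,1,3)_9 → 2⁴ + 6⁴ + 1⁴ + 3⁴ = 1394
1394 = (1,8,1,8)_9 → 1⁴ + 8⁴ + 1⁴ + 8⁴ = 8194
8194 = (1,2,2,1,4)_9 → 1⁴ + 2⁴ + 2⁴ + 1⁴ + 4⁴ = 290
290 = (3,5,2)_9 → 3⁴ + 5⁴ + 2⁴ = 722
722 = (8,8,2)_9 → 8⁴ + 8⁴ + 2⁴ = 8208
8208 = (1,2,2,3,0)_9 → 1⁴ + 2⁴ + 2⁴ + 3⁴ + 0⁴ = 114
114 = (1,3,6)_9 → 1⁴ + 3⁴ + 6⁴ = 1378
1378 = (1,8,0,1)_9 → 1⁴ + 8⁴ + 0⁴ + 1⁴ = 4098  — 4098 already appeared earlier.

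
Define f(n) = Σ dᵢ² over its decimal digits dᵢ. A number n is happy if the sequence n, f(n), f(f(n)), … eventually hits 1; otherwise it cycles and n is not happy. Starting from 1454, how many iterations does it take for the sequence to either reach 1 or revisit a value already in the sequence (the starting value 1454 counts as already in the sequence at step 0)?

9

1454 → 1² + 4² + 5² + 4² = 58
58 → 5² + 8² = 89
89 → 8² + 9² = 145
145 → 1² + 4² + 5² = 42
42 → 4² + 2² = 20
20 → 2² + 0² = 4
4 → 4² = 16
16 → 1² + 6² = 37
37 → 3² + 7² = 58  — 58 repeats.
That took 9 steps.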